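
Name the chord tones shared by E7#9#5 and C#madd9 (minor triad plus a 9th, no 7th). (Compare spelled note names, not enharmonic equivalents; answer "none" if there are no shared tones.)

E7#9#5: E G# B# D F##
C#madd9: C# E G# D#
Common to both → E, G#.

E, G#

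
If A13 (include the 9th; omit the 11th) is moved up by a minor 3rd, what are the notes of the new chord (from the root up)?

C – E – G – Bb – D – A

Transposed root: A → C (minor 3rd up). So we spell C dominant thirteenth:
Root: C
Major 3rd (3rd): E
Perfect 5th (5th): G
Minor 7th (7th): Bb
Major 9th (9th): D
Major 13th (13th): A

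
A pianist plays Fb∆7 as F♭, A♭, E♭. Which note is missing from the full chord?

Fb∆7 = F♭, A♭, C♭, E♭. The voicing lacks the 5th (perfect 5th), C♭.

C♭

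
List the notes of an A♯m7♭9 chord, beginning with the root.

Root A♯, quality minor seventh flat nine:
Root: A♯
Minor 3rd (3rd): C♯
Perfect 5th (5th): E♯
Minor 7th (7th): G♯
Minor 9th (9th): B

A♯, C♯, E♯, G♯, B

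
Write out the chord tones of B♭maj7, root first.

Bb – D – F – A

Root Bb, quality major seventh:
Bb — root
D — major 3rd
F — perfect 5th
A — major 7th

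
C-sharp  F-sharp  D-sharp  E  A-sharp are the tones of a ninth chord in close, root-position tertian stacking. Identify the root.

Arranged so that each adjacent pair is a third by letter name: D-sharp – F-sharp – A-sharp – C-sharp – E.
The bottom of that stack, D-sharp, is the root (this is D-sharp minor seventh flat nine).

D-sharp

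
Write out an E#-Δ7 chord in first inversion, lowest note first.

In root position, E#-Δ7 is E#–G#–B#–D##.
First inversion puts the third (G#) in the bass.

G# – B# – D## – E#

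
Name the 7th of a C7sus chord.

C7sus is built on C; its 7th is a minor 7th above the root.
A seventh above C uses the letter B, and the minor 7th above C is Bb.

Bb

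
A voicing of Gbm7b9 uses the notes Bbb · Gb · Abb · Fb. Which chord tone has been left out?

Gbm7b9 = Gb, Bbb, Db, Fb, Abb. The voicing lacks the 5th (perfect 5th), Db.

Db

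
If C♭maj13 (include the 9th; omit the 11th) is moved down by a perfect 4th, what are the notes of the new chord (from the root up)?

A perfect 4th down from Cb is Gb, so the new chord is Gb major thirteenth.
Gb — root
Bb — major 3rd
Db — perfect 5th
F — major 7th
Ab — major 9th
Eb — major 13th

Gb  Bb  Db  F  Ab  Eb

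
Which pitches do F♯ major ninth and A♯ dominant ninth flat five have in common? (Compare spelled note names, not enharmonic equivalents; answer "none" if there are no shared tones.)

F♯ major ninth: F♯ A♯ C♯ E♯ G♯
A♯ dominant ninth flat five: A♯ C𝄪 E G♯ B♯
Common to both → A♯, G♯.

A♯  G♯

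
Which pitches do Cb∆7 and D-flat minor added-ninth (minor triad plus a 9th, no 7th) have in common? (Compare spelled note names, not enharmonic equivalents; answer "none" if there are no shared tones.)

Eb

Cb∆7 = Cb, Eb, Gb, Bb.
D-flat minor added-ninth = Db, Fb, Ab, Eb.
Shared: Eb.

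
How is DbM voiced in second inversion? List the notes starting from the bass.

Ab, Db, F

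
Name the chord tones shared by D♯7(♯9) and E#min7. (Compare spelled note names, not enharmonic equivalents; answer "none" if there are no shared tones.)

D♯7(♯9): D# F## A# C# E##
E#min7: E# G# B# D#
Common to both → D#.

D#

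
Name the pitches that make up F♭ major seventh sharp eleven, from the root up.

Fb  Ab  Cb  Eb  Bb

F♭ major seventh sharp eleven is a major seventh sharp eleven built on Fb.
Fb — root
Ab — major 3rd
Cb — perfect 5th
Eb — major 7th
Bb — augmented 11th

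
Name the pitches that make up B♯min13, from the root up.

B#, D#, F##, A#, C##, E#, G##

B♯min13 is a minor thirteenth built on B#.
B# — root
D# — minor 3rd
F## — perfect 5th
A# — minor 7th
C## — major 9th
E# — perfect 11th
G## — major 13th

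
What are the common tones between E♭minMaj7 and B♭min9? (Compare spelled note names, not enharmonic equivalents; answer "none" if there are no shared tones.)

Bb

E♭minMaj7 = Eb, Gb, Bb, D.
B♭min9 = Bb, Db, F, Ab, C.
Shared: Bb.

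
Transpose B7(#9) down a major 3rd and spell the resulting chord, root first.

A major 3rd down from B is G, so the new chord is G dominant seventh sharp nine.
- root: G
- major 3rd: B
- perfect 5th: D
- minor 7th: F
- augmented 9th: A#

G, B, D, F, A#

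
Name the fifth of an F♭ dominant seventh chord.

Root of F♭ dominant seventh = Fb. The 5th is a perfect 5th: Fb up a perfect 5th → Cb.

Cb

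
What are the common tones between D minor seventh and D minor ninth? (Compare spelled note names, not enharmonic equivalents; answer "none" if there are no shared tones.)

D, F, A, C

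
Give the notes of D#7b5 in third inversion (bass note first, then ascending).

In root position, D#7b5 is D#–F##–A–C#.
Third inversion puts the seventh (C#) in the bass.

C#, D#, F##, A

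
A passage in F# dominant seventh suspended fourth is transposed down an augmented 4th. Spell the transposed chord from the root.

C  F  G  B♭

Transposed root: F♯ → C (augmented 4th down). So we spell C dominant seventh suspended fourth:
Root: C
Perfect 4th (4th): F
Perfect 5th (5th): G
Minor 7th (7th): B♭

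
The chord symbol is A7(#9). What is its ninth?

B#

A7(#9) is built on A; its 9th is an augmented 9th above the root.
A second above A uses the letter B, and the augmented 9th above A is B#.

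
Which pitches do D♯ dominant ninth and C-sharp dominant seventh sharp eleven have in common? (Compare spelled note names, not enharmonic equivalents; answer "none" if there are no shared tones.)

F-double-sharp  C-sharp  E-sharp

D♯ dominant ninth: D-sharp F-double-sharp A-sharp C-sharp E-sharp
C-sharp dominant seventh sharp eleven: C-sharp E-sharp G-sharp B F-double-sharp
Common to both → F-double-sharp, C-sharp, E-sharp.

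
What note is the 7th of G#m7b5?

G#m7b5 is built on G#; its 7th is a minor 7th above the root.
A seventh above G uses the letter F, and the minor 7th above G# is F#.

F#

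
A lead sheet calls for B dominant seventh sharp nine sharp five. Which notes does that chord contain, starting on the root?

B dominant seventh sharp nine sharp five: dominant seventh sharp nine sharp five on B.
B — root
D-sharp — major 3rd
F-double-sharp — augmented 5th
A — minor 7th
C-double-sharp — augmented 9th

B  D-sharp  F-double-sharp  A  C-double-sharp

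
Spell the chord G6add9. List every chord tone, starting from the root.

Root G, quality six-nine:
G — root
B — major 3rd
D — perfect 5th
E — major 6th
A — major 9th

G, B, D, E, A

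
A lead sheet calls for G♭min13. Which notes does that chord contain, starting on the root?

Gb – Bbb – Db – Fb – Ab – Cb – Eb

G♭min13 is a minor thirteenth built on Gb.
Root: Gb
Minor 3rd (3rd): Bbb
Perfect 5th (5th): Db
Minor 7th (7th): Fb
Major 9th (9th): Ab
Perfect 11th (11th): Cb
Major 13th (13th): Eb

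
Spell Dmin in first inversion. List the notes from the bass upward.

In root position, Dmin is D–F–A.
First inversion puts the third (F) in the bass.

F A D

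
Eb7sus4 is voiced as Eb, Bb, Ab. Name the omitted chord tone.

Db

Eb7sus4 = Eb, Ab, Bb, Db. The voicing lacks the 7th (minor 7th), Db.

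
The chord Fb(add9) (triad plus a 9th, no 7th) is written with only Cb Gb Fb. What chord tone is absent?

Ab

Fb(add9) = Fb, Ab, Cb, Gb. The voicing lacks the 3rd (major 3rd), Ab.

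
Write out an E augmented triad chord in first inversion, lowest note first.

G-sharp B-sharp E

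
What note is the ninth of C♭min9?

Db

C♭min9 is built on Cb; its 9th is a major 9th above the root.
A second above C uses the letter D, and the major 9th above Cb is Db.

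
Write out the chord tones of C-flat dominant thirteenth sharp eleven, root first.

C-flat  E-flat  G-flat  B-double-flat  D-flat  F  A-flat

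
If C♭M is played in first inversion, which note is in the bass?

C♭M = Cb–Eb–Gb. First inversion → third in the bass = Eb.

Eb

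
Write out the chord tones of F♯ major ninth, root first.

F#, A#, C#, E#, G#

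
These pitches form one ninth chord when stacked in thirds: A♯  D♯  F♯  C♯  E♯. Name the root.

Arranged so that each adjacent pair is a third by letter name: D♯ – F♯ – A♯ – C♯ – E♯.
The bottom of that stack, D♯, is the root (this is D♯ minor ninth).

D♯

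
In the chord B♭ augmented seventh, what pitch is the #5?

F-sharp

Root of B♭ augmented seventh = B-flat. The 5th is an augmented 5th: B-flat up an augmented 5th → F-sharp.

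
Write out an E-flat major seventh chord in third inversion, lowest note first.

In root position, E-flat major seventh is E-flat–G–B-flat–D.
Third inversion puts the seventh (D) in the bass.

D, E-flat, G, B-flat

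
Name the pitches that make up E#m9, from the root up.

Root E#, quality minor ninth:
Root: E#
Minor 3rd (3rd): G#
Perfect 5th (5th): B#
Minor 7th (7th): D#
Major 9th (9th): F##

E# – G# – B# – D# – F##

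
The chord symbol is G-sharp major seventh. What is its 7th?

G-sharp major seventh is built on G#; its 7th is a major 7th above the root.
A seventh above G uses the letter F, and the major 7th above G# is F##.

F##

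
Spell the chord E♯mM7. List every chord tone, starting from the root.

E# G# B# D##

E♯mM7: minor-major seventh on E#.
Root: E#
Minor 3rd (3rd): G#
Perfect 5th (5th): B#
Major 7th (7th): D##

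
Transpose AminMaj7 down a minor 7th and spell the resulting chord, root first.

A down a minor 7th → B. New chord: B minor-major seventh.
Root: B
Minor 3rd (3rd): D
Perfect 5th (5th): F#
Major 7th (7th): A#

B, D, F#, A#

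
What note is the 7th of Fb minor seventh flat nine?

Root of Fb minor seventh flat nine = F-flat. The 7th is a minor 7th: F-flat up a minor 7th → E-double-flat.

E-double-flat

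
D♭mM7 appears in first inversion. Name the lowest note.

D♭mM7 in root position is Db–Fb–Ab–C.
First inversion places the third in the bass, which is Fb.

Fb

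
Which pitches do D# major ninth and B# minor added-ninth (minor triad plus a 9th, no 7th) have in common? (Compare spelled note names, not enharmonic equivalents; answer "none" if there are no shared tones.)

D# major ninth: D# F## A# C## E#
B# minor added-ninth: B# D# F## C##
Common to both → D#, F##, C##.

D# F## C##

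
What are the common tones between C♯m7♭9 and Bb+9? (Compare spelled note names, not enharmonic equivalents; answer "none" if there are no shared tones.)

D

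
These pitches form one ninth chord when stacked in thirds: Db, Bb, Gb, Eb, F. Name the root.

Stacking in thirds gives Eb – Gb – Bb – Db – F, so Eb is the root — Eb minor ninth.

Eb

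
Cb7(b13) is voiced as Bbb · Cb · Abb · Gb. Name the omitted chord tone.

Eb

The full Cb7(b13) chord is Cb, Eb, Gb, Bbb, Abb.
Comparing with the voicing, the major 3rd (3rd) — Eb — is absent.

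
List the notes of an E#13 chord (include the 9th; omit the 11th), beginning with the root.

E#13: dominant thirteenth on E♯.
root → E♯
3rd (major 3rd) → G𝄪
5th (perfect 5th) → B♯
7th (minor 7th) → D♯
9th (major 9th) → F𝄪
13th (major 13th) → C𝄪

E♯ G𝄪 B♯ D♯ F𝄪 C𝄪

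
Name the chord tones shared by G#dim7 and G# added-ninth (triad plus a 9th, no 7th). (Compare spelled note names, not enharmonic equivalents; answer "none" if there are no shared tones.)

G#

G#dim7: G# B D F
G# added-ninth: G# B# D# A#
Common to both → G#.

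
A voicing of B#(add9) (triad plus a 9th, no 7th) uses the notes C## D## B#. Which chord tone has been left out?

F##

The full B#(add9) chord is B#, D##, F##, C##.
Comparing with the voicing, the perfect 5th (5th) — F## — is absent.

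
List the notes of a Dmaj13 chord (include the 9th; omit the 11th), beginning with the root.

D  F♯  A  C♯  E  B

Dmaj13: major thirteenth on D.
root → D
3rd (major 3rd) → F♯
5th (perfect 5th) → A
7th (major 7th) → C♯
9th (major 9th) → E
13th (major 13th) → B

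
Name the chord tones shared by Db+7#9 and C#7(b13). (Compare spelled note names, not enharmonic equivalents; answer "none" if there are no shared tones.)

Db+7#9 = D♭, F, A, C♭, E.
C#7(b13) = C♯, E♯, G♯, B, A.
Shared: A.

A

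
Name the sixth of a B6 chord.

B6 is built on B; its 6th is a major 6th above the root.
A sixth above B uses the letter G, and the major 6th above B is G#.

G#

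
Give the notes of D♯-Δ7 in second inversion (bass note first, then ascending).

D♯-Δ7 = D#–F#–A#–C##; second inversion → fifth (A#) lowest.

A# – C## – D# – F#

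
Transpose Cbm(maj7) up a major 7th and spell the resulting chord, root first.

A major 7th up from Cb is Bb, so the new chord is Bb minor-major seventh.
Root: Bb
Minor 3rd (3rd): Db
Perfect 5th (5th): F
Major 7th (7th): A

Bb, Db, F, A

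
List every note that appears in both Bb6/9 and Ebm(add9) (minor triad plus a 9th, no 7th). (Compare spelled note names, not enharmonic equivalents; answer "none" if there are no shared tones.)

Bb6/9: Bb D F G C
Ebm(add9): Eb Gb Bb F
Common to both → Bb, F.

Bb – F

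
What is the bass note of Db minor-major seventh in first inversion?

Db minor-major seventh in root position is D-flat–F-flat–A-flat–C.
First inversion places the third in the bass, which is F-flat.

F-flat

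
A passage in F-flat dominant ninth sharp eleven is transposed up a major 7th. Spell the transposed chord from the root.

A major 7th up from F-flat is E-flat, so the new chord is E-flat dominant ninth sharp eleven.
- root: E-flat
- major 3rd: G
- perfect 5th: B-flat
- minor 7th: D-flat
- major 9th: F
- augmented 11th: A

E-flat, G, B-flat, D-flat, F, A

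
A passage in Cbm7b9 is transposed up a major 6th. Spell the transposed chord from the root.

Transposed root: C♭ → A♭ (major 6th up). So we spell A♭ minor seventh flat nine:
root → A♭
3rd (minor 3rd) → C♭
5th (perfect 5th) → E♭
7th (minor 7th) → G♭
9th (minor 9th) → B𝄫

A♭  C♭  E♭  G♭  B𝄫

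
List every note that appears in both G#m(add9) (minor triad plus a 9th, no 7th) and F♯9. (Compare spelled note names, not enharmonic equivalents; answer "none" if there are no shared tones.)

G#m(add9): G# B D# A#
F♯9: F# A# C# E G#
Common to both → G#, A#.

G# A#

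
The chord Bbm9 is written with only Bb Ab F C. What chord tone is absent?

Db

Bbm9 = Bb, Db, F, Ab, C. The voicing lacks the 3rd (minor 3rd), Db.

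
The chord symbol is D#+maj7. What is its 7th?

D#+maj7 is built on D#; its 7th is a major 7th above the root.
A seventh above D uses the letter C, and the major 7th above D# is C##.

C##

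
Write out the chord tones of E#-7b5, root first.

E#  G#  B  D#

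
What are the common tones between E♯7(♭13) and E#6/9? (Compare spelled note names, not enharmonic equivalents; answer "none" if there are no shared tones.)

E♯7(♭13): E# G## B# D# C#
E#6/9: E# G## B# C## F##
Common to both → E#, G##, B#.

E# – G## – B#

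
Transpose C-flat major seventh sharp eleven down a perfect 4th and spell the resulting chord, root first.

A perfect 4th down from Cb is Gb, so the new chord is Gb major seventh sharp eleven.
root → Gb
3rd (major 3rd) → Bb
5th (perfect 5th) → Db
7th (major 7th) → F
11th (augmented 11th) → C

Gb  Bb  Db  F  C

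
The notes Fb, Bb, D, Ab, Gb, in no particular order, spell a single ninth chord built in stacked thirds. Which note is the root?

Stacking in thirds gives Gb – Bb – D – Fb – Ab, so Gb is the root — Gb dominant ninth sharp five.

Gb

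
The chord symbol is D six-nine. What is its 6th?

B

D six-nine is built on D; its 6th is a major 6th above the root.
A sixth above D uses the letter B, and the major 6th above D is B.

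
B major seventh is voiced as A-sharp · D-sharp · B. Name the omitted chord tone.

The full B major seventh chord is B, D-sharp, F-sharp, A-sharp.
Comparing with the voicing, the perfect 5th (5th) — F-sharp — is absent.

F-sharp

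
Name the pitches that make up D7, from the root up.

D, F#, A, C

D7 is a dominant seventh built on D.
- root: D
- major 3rd: F#
- perfect 5th: A
- minor 7th: C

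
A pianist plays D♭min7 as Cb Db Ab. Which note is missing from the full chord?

The full D♭min7 chord is Db, Fb, Ab, Cb.
Comparing with the voicing, the minor 3rd (3rd) — Fb — is absent.

Fb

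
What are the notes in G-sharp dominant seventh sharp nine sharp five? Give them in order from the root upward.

G-sharp, B-sharp, D-double-sharp, F-sharp, A-double-sharp

G-sharp dominant seventh sharp nine sharp five is a dominant seventh sharp nine sharp five built on G-sharp.
Root: G-sharp
Major 3rd (3rd): B-sharp
Augmented 5th (5th): D-double-sharp
Minor 7th (7th): F-sharp
Augmented 9th (9th): A-double-sharp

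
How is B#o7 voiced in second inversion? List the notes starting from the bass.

B#o7 = B#–D#–F#–A; second inversion → fifth (F#) lowest.

F#  A  B#  D#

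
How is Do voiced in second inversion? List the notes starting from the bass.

Ab, D, F

In root position, Do is D–F–Ab.
Second inversion puts the fifth (Ab) in the bass.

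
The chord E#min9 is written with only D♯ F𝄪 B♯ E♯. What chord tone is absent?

G♯

The full E#min9 chord is E♯, G♯, B♯, D♯, F𝄪.
Comparing with the voicing, the minor 3rd (3rd) — G♯ — is absent.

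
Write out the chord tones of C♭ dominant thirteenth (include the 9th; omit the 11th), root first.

C♭ dominant thirteenth is a dominant thirteenth built on C-flat.
C-flat — root
E-flat — major 3rd
G-flat — perfect 5th
B-double-flat — minor 7th
D-flat — major 9th
A-flat — major 13th

C-flat  E-flat  G-flat  B-double-flat  D-flat  A-flat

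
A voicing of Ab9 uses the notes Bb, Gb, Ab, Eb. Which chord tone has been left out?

C

The full Ab9 chord is Ab, C, Eb, Gb, Bb.
Comparing with the voicing, the major 3rd (3rd) — C — is absent.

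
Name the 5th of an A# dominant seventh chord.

E-sharp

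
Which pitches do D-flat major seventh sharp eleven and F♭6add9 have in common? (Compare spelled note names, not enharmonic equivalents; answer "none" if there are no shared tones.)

D-flat major seventh sharp eleven = Db, F, Ab, C, G.
F♭6add9 = Fb, Ab, Cb, Db, Gb.
Shared: Db, Ab.

Db, Ab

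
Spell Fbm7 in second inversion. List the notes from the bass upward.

Fbm7 = Fb–Abb–Cb–Ebb; second inversion → fifth (Cb) lowest.

Cb – Ebb – Fb – Abb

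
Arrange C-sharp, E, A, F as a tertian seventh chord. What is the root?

F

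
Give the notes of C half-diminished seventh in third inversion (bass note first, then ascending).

B-flat – C – E-flat – G-flat

In root position, C half-diminished seventh is C–E-flat–G-flat–B-flat.
Third inversion puts the seventh (B-flat) in the bass.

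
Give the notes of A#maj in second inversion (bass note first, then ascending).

E# A# C##

A#maj = A#–C##–E#; second inversion → fifth (E#) lowest.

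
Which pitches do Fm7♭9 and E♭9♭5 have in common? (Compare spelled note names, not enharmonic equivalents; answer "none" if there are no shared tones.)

F Eb

Fm7♭9 = F, Ab, C, Eb, Gb.
E♭9♭5 = Eb, G, Bbb, Db, F.
Shared: F, Eb.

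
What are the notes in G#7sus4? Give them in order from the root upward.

G#, C#, D#, F#

G#7sus4: dominant seventh suspended fourth on G#.
- root: G#
- perfect 4th: C#
- perfect 5th: D#
- minor 7th: F#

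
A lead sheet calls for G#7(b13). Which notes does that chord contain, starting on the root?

G# – B# – D# – F# – E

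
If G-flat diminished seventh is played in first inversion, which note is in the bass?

G-flat diminished seventh in root position is Gb–Bbb–Dbb–Fbb.
First inversion places the third in the bass, which is Bbb.

Bbb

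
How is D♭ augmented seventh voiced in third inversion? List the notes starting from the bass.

Cb, Db, F, A

In root position, D♭ augmented seventh is Db–F–A–Cb.
Third inversion puts the seventh (Cb) in the bass.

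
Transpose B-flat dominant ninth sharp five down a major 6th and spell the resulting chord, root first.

Transposed root: B-flat → D-flat (major 6th down). So we spell D-flat dominant ninth sharp five:
root → D-flat
3rd (major 3rd) → F
5th (augmented 5th) → A
7th (minor 7th) → C-flat
9th (major 9th) → E-flat

D-flat F A C-flat E-flat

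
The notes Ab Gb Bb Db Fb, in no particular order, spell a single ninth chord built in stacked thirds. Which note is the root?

Gb

Stacking in thirds gives Gb – Bb – Db – Fb – Ab, so Gb is the root — Gb dominant ninth.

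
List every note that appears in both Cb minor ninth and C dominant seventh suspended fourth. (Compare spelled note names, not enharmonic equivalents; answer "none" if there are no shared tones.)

none

Cb minor ninth: C-flat E-double-flat G-flat B-double-flat D-flat
C dominant seventh suspended fourth: C F G B-flat
Common to both → none.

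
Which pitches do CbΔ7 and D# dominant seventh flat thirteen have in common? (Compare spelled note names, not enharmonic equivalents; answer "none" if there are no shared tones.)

CbΔ7 = C♭, E♭, G♭, B♭.
D# dominant seventh flat thirteen = D♯, F𝄪, A♯, C♯, B.
Shared: none.

none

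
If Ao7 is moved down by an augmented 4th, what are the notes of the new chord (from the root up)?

Eb, Gb, Bbb, Dbb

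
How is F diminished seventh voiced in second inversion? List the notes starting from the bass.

C♭ – E𝄫 – F – A♭

In root position, F diminished seventh is F–A♭–C♭–E𝄫.
Second inversion puts the fifth (C♭) in the bass.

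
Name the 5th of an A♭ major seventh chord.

Eb

A♭ major seventh is built on Ab; its 5th is a perfect 5th above the root.
A fifth above A uses the letter E, and the perfect 5th above Ab is Eb.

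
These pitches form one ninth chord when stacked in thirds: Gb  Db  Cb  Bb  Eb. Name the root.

Stacking in thirds gives Cb – Eb – Gb – Bb – Db, so Cb is the root — Cb major ninth.

Cb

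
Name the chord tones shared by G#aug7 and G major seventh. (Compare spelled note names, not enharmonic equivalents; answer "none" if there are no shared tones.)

F#

G#aug7: G# B# D## F#
G major seventh: G B D F#
Common to both → F#.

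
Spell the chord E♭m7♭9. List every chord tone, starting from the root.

Eb, Gb, Bb, Db, Fb

E♭m7♭9 is a minor seventh flat nine built on Eb.
Root: Eb
Minor 3rd (3rd): Gb
Perfect 5th (5th): Bb
Minor 7th (7th): Db
Minor 9th (9th): Fb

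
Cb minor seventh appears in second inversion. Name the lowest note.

Gb

Cb minor seventh = Cb–Ebb–Gb–Bbb. Second inversion → fifth in the bass = Gb.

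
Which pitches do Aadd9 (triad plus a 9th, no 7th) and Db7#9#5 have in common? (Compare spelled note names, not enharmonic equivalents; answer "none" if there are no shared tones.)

A E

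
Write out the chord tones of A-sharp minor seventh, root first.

A-sharp minor seventh: minor seventh on A#.
A# — root
C# — minor 3rd
E# — perfect 5th
G# — minor 7th

A#, C#, E#, G#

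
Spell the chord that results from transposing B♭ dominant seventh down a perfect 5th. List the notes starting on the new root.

Bb down a perfect 5th → Eb. New chord: Eb dominant seventh.
Eb — root
G — major 3rd
Bb — perfect 5th
Db — minor 7th

Eb, G, Bb, Db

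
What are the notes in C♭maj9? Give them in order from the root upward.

C♭maj9: major ninth on Cb.
root → Cb
3rd (major 3rd) → Eb
5th (perfect 5th) → Gb
7th (major 7th) → Bb
9th (major 9th) → Db

Cb, Eb, Gb, Bb, Db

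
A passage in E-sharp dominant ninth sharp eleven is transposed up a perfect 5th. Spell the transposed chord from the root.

B-sharp, D-double-sharp, F-double-sharp, A-sharp, C-double-sharp, E-double-sharp

E-sharp up a perfect 5th → B-sharp. New chord: B-sharp dominant ninth sharp eleven.
- root: B-sharp
- major 3rd: D-double-sharp
- perfect 5th: F-double-sharp
- minor 7th: A-sharp
- major 9th: C-double-sharp
- augmented 11th: E-double-sharp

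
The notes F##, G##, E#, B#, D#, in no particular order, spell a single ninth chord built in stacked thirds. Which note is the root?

E#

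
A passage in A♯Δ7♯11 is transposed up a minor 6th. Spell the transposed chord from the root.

A# up a minor 6th → F#. New chord: F# major seventh sharp eleven.
Root: F#
Major 3rd (3rd): A#
Perfect 5th (5th): C#
Major 7th (7th): E#
Augmented 11th (11th): B#

F#, A#, C#, E#, B#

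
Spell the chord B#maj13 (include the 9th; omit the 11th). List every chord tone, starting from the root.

B# D## F## A## C## G##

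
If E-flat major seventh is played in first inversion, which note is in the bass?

G

E-flat major seventh = Eb–G–Bb–D. First inversion → third in the bass = G.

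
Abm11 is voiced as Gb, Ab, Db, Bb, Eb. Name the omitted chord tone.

Abm11 = Ab, Cb, Eb, Gb, Bb, Db. The voicing lacks the 3rd (minor 3rd), Cb.

Cb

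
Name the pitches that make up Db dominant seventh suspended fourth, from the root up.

D-flat  G-flat  A-flat  C-flat

Root D-flat, quality dominant seventh suspended fourth:
D-flat — root
G-flat — perfect 4th
A-flat — perfect 5th
C-flat — minor 7th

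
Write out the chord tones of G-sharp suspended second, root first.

G-sharp A-sharp D-sharp

G-sharp suspended second is a suspended second built on G-sharp.
- root: G-sharp
- major 2nd: A-sharp
- perfect 5th: D-sharp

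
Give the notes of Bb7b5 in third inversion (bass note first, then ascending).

Ab Bb D Fb

In root position, Bb7b5 is Bb–D–Fb–Ab.
Third inversion puts the seventh (Ab) in the bass.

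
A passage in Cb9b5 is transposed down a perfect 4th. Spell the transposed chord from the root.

Cb down a perfect 4th → Gb. New chord: Gb dominant ninth flat five.
root → Gb
3rd (major 3rd) → Bb
5th (diminished 5th) → Dbb
7th (minor 7th) → Fb
9th (major 9th) → Ab

Gb Bb Dbb Fb Ab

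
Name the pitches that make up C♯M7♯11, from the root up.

C# E# G# B# F##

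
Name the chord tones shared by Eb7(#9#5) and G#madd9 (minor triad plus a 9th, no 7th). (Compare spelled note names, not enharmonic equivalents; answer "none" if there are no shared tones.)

Eb7(#9#5) = E♭, G, B, D♭, F♯.
G#madd9 = G♯, B, D♯, A♯.
Shared: B.

B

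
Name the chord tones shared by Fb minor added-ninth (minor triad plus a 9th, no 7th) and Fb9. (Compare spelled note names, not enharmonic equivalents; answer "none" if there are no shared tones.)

Fb, Cb, Gb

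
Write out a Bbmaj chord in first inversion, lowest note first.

D – F – B♭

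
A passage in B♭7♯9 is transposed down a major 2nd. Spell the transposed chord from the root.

Ab, C, Eb, Gb, B

Transposed root: Bb → Ab (major 2nd down). So we spell Ab dominant seventh sharp nine:
- root: Ab
- major 3rd: C
- perfect 5th: Eb
- minor 7th: Gb
- augmented 9th: B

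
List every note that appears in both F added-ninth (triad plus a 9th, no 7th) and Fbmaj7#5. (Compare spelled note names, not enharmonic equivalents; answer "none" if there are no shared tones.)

C

F added-ninth: F A C G
Fbmaj7#5: Fb Ab C Eb
Common to both → C.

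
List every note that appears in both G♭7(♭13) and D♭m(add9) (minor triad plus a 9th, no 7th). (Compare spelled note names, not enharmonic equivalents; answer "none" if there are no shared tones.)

G♭7(♭13) = Gb, Bb, Db, Fb, Ebb.
D♭m(add9) = Db, Fb, Ab, Eb.
Shared: Db, Fb.

Db – Fb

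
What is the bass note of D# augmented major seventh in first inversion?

F-double-sharp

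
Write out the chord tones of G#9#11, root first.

G♯, B♯, D♯, F♯, A♯, C𝄪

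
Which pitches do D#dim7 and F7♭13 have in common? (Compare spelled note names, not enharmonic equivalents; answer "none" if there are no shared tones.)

A, C

D#dim7: D# F# A C
F7♭13: F A C Eb Db
Common to both → A, C.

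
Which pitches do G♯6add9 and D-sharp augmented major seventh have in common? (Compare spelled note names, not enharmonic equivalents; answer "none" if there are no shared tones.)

G♯6add9: G# B# D# E# A#
D-sharp augmented major seventh: D# F## A## C##
Common to both → D#.

D#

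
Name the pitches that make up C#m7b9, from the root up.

C#, E, G#, B, D

Root C#, quality minor seventh flat nine:
C# — root
E — minor 3rd
G# — perfect 5th
B — minor 7th
D — minor 9th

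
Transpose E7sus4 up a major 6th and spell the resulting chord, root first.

E up a major 6th → C#. New chord: C# dominant seventh suspended fourth.
C# — root
F# — perfect 4th
G# — perfect 5th
B — minor 7th

C# F# G# B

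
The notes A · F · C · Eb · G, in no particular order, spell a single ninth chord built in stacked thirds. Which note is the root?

Stacking in thirds gives F – A – C – Eb – G, so F is the root — F dominant ninth.

F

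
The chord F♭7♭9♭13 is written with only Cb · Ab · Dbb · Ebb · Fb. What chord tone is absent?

Gbb

The full F♭7♭9♭13 chord is Fb, Ab, Cb, Ebb, Gbb, Dbb.
Comparing with the voicing, the minor 9th (9th) — Gbb — is absent.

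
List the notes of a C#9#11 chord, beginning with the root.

C#, E#, G#, B, D#, F##

C#9#11 is a dominant ninth sharp eleven built on C#.
C# — root
E# — major 3rd
G# — perfect 5th
B — minor 7th
D# — major 9th
F## — augmented 11th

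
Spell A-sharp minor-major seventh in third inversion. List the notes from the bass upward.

G𝄪  A♯  C♯  E♯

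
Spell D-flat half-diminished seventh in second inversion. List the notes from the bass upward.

Abb, Cb, Db, Fb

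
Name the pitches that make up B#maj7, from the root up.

B♯, D𝄪, F𝄪, A𝄪

B#maj7 is a major seventh built on B♯.
Root: B♯
Major 3rd (3rd): D𝄪
Perfect 5th (5th): F𝄪
Major 7th (7th): A𝄪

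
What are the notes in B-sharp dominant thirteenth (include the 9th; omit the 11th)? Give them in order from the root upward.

B#, D##, F##, A#, C##, G##

Root B#, quality dominant thirteenth:
- root: B#
- major 3rd: D##
- perfect 5th: F##
- minor 7th: A#
- major 9th: C##
- major 13th: G##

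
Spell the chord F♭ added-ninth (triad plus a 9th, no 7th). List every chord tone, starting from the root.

Fb, Ab, Cb, Gb

F♭ added-ninth: added-ninth on Fb.
- root: Fb
- major 3rd: Ab
- perfect 5th: Cb
- major 9th: Gb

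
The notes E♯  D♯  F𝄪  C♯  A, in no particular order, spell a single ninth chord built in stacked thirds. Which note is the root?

D♯

Arranged so that each adjacent pair is a third by letter name: D♯ – F𝄪 – A – C♯ – E♯.
The bottom of that stack, D♯, is the root (this is D♯ dominant ninth flat five).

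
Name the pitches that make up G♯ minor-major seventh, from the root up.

G-sharp B D-sharp F-double-sharp

G♯ minor-major seventh is a minor-major seventh built on G-sharp.
- root: G-sharp
- minor 3rd: B
- perfect 5th: D-sharp
- major 7th: F-double-sharp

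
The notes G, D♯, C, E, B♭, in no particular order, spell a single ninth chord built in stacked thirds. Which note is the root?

Arranged so that each adjacent pair is a third by letter name: C – E – G – B♭ – D♯.
The bottom of that stack, C, is the root (this is C dominant seventh sharp nine).

C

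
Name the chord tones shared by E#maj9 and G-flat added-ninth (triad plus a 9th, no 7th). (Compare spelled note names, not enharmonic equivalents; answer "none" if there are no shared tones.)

none

E#maj9: E# G## B# D## F##
G-flat added-ninth: Gb Bb Db Ab
Common to both → none.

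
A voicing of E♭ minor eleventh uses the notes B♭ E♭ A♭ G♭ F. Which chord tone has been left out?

D♭

E♭ minor eleventh = E♭, G♭, B♭, D♭, F, A♭. The voicing lacks the 7th (minor 7th), D♭.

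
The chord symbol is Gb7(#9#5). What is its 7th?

Root of Gb7(#9#5) = Gb. The 7th is a minor 7th: Gb up a minor 7th → Fb.

Fb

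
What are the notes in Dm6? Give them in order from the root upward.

Root D, quality minor sixth:
Root: D
Minor 3rd (3rd): F
Perfect 5th (5th): A
Major 6th (6th): B

D, F, A, B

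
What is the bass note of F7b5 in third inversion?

F7b5 in root position is F–A–Cb–Eb.
Third inversion places the seventh in the bass, which is Eb.

Eb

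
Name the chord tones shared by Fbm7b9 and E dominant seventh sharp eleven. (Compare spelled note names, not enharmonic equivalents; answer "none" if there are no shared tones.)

Fbm7b9 = Fb, Abb, Cb, Ebb, Gbb.
E dominant seventh sharp eleven = E, G#, B, D, A#.
Shared: none.

none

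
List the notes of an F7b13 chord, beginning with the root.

F7b13: dominant seventh flat thirteen on F.
F — root
A — major 3rd
C — perfect 5th
Eb — minor 7th
Db — minor 13th

F, A, C, Eb, Db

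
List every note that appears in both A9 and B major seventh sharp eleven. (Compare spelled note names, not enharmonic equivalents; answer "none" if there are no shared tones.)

A9: A C# E G B
B major seventh sharp eleven: B D# F# A# E#
Common to both → B.

B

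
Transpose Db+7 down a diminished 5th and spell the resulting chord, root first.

G, B, D#, F

A diminished 5th down from Db is G, so the new chord is G augmented seventh.
Root: G
Major 3rd (3rd): B
Augmented 5th (5th): D#
Minor 7th (7th): F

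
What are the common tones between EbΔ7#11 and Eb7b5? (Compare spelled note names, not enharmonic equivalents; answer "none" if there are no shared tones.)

Eb – G

EbΔ7#11: Eb G Bb D A
Eb7b5: Eb G Bbb Db
Common to both → Eb, G.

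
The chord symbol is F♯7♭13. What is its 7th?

E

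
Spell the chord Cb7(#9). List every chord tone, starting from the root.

Cb7(#9): dominant seventh sharp nine on C♭.
root → C♭
3rd (major 3rd) → E♭
5th (perfect 5th) → G♭
7th (minor 7th) → B𝄫
9th (augmented 9th) → D

C♭, E♭, G♭, B𝄫, D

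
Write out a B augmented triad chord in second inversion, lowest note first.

F-double-sharp B D-sharp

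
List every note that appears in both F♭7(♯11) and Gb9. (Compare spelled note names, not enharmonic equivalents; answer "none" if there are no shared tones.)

Fb, Ab, Bb

F♭7(♯11) = Fb, Ab, Cb, Ebb, Bb.
Gb9 = Gb, Bb, Db, Fb, Ab.
Shared: Fb, Ab, Bb.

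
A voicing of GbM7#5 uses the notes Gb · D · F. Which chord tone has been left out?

Bb

GbM7#5 = Gb, Bb, D, F. The voicing lacks the 3rd (major 3rd), Bb.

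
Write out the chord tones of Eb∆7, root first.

Eb – G – Bb – D

Eb∆7: major seventh on Eb.
root → Eb
3rd (major 3rd) → G
5th (perfect 5th) → Bb
7th (major 7th) → D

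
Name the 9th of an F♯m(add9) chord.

G#

F♯m(add9) is built on F#; its 9th is a major 9th above the root.
A second above F uses the letter G, and the major 9th above F# is G#.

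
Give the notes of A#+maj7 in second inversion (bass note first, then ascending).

E##, G##, A#, C##

A#+maj7 = A#–C##–E##–G##; second inversion → fifth (E##) lowest.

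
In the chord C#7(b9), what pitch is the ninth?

D

Root of C#7(b9) = C#. The 9th is a minor 9th: C# up a minor 9th → D.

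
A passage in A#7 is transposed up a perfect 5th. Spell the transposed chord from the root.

E#  G##  B#  D#

A perfect 5th up from A# is E#, so the new chord is E# dominant seventh.
root → E#
3rd (major 3rd) → G##
5th (perfect 5th) → B#
7th (minor 7th) → D#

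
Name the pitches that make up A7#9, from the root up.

Root A, quality dominant seventh sharp nine:
root → A
3rd (major 3rd) → C#
5th (perfect 5th) → E
7th (minor 7th) → G
9th (augmented 9th) → B#

A – C# – E – G – B#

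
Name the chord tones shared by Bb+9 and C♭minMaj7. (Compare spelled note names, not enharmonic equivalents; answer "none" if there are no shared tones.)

Bb+9: Bb D F# Ab C
C♭minMaj7: Cb Ebb Gb Bb
Common to both → Bb.

Bb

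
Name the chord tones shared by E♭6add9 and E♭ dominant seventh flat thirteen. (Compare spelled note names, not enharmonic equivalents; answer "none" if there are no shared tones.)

E♭6add9: Eb G Bb C F
E♭ dominant seventh flat thirteen: Eb G Bb Db Cb
Common to both → Eb, G, Bb.

Eb – G – Bb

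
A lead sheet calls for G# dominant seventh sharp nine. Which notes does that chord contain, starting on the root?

G-sharp, B-sharp, D-sharp, F-sharp, A-double-sharp

G# dominant seventh sharp nine: dominant seventh sharp nine on G-sharp.
G-sharp — root
B-sharp — major 3rd
D-sharp — perfect 5th
F-sharp — minor 7th
A-double-sharp — augmented 9th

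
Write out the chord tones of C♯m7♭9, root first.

C#, E, G#, B, D

C♯m7♭9 is a minor seventh flat nine built on C#.
C# — root
E — minor 3rd
G# — perfect 5th
B — minor 7th
D — minor 9th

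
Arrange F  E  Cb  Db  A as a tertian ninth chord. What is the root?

Db

Arranged so that each adjacent pair is a third by letter name: Db – F – A – Cb – E.
The bottom of that stack, Db, is the root (this is Db dominant seventh sharp nine sharp five).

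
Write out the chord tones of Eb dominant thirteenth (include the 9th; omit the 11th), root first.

Eb dominant thirteenth is a dominant thirteenth built on E-flat.
- root: E-flat
- major 3rd: G
- perfect 5th: B-flat
- minor 7th: D-flat
- major 9th: F
- major 13th: C

E-flat, G, B-flat, D-flat, F, C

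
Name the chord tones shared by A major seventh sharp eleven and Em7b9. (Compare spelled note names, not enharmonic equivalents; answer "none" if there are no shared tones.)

A major seventh sharp eleven: A C# E G# D#
Em7b9: E G B D F
Common to both → E.

E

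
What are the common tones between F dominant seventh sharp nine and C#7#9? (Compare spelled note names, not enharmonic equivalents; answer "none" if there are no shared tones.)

F dominant seventh sharp nine = F, A, C, Eb, G#.
C#7#9 = C#, E#, G#, B, D##.
Shared: G#.

G#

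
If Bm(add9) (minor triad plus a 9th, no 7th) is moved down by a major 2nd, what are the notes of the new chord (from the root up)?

A major 2nd down from B is A, so the new chord is A minor added-ninth.
Root: A
Minor 3rd (3rd): C
Perfect 5th (5th): E
Major 9th (9th): B

A, C, E, B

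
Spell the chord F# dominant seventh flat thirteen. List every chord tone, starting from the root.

Root F#, quality dominant seventh flat thirteen:
Root: F#
Major 3rd (3rd): A#
Perfect 5th (5th): C#
Minor 7th (7th): E
Minor 13th (13th): D

F#  A#  C#  E  D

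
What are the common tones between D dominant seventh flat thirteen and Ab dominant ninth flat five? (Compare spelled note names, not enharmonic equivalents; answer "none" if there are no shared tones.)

C, B-flat

D dominant seventh flat thirteen: D F-sharp A C B-flat
Ab dominant ninth flat five: A-flat C E-double-flat G-flat B-flat
Common to both → C, B-flat.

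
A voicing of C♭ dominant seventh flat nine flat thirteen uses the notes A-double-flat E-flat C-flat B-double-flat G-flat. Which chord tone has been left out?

C♭ dominant seventh flat nine flat thirteen = C-flat, E-flat, G-flat, B-double-flat, D-double-flat, A-double-flat. The voicing lacks the 9th (minor 9th), D-double-flat.

D-double-flat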